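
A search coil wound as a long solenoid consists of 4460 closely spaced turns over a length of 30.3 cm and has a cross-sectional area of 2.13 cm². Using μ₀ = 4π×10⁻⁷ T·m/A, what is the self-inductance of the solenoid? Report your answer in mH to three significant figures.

L ≈ 17.6 mH

A = 2.13 cm² = 2.130×10^-4 m².
For a long solenoid, L = μ₀N²A/ℓ.
L = (4π×10⁻⁷)(4460)²(2.130×10^-4)/(0.303 m) = 1.757×10^-2 H.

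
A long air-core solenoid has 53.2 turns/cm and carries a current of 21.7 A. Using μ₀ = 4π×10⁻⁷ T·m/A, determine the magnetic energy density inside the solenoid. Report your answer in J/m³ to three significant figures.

B = μ₀nI = (4π×10⁻⁷)(5.320×10^3)(21.7) = 0.1451 T.
u = B²/(2μ₀) = (0.1451)²/(2×4π×10⁻⁷) = 8.374×10^3 J/m³.

u ≈ 8370 J/m³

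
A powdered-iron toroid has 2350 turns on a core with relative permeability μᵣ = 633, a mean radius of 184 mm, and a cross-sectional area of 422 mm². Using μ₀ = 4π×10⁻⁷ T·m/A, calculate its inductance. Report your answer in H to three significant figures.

For a thin toroid, L = μ₀μᵣN²A/(2πR).
L = (4π×10⁻⁷)(633)(2350)²(4.220×10^-4) / (2π×0.184 m) = 1.603 H.

L ≈ 1.60 H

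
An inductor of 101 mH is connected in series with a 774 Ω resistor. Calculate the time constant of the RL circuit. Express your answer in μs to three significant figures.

τ ≈ 130 μs

τ = L/R = (0.101 H)/(774 Ω) = 1.3049×10^-4 s.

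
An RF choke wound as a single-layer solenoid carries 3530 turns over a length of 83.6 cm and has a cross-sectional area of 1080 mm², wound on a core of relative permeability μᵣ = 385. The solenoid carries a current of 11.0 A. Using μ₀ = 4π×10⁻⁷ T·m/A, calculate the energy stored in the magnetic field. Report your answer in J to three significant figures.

U ≈ 471 J

A = 1080 mm² = 1.080×10^-3 m².
L = μ₀μᵣN²A/ℓ = (4π×10⁻⁷)(385)(3530)²(1.080×10^-3)/(0.836) = 7.788 H.
U = ½LI² = ½(7.788)(11.0)² = 471.2 J.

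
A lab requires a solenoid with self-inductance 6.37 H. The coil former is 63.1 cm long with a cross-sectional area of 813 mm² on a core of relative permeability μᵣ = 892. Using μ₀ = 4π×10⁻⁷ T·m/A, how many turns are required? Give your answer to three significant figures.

A = 813 mm² = 8.130×10^-4 m².
From L = μ₀μᵣN²A/ℓ, N = √(Lℓ / (μ₀μᵣA)).
N = √[(6.37)(0.631) / ((4π×10⁻⁷)(892)×8.130×10^-4)] = √(4.411×10^6) ≈ 2100.2.

N ≈ 2100 turns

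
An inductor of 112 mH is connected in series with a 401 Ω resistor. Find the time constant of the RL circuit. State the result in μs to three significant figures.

τ ≈ 279 μs

τ = L/R = (0.112 H)/(401 Ω) = 2.793×10^-4 s.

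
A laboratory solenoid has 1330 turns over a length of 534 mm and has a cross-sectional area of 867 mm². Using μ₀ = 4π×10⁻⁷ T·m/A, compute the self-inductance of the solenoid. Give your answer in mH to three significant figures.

A = 867 mm² = 8.670×10^-4 m².
For a long solenoid, L = μ₀N²A/ℓ.
L = (4π×10⁻⁷)(1330)²(8.670×10^-4)/(0.534 m) = 3.609×10^-3 H.

L ≈ 3.61 mH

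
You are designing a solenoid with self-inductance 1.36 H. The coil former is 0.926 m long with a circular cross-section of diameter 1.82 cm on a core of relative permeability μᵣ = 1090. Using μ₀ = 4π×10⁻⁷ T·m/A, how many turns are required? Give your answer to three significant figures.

A = π(d/2)² = π(9.100×10^-3 m)² = 2.602×10^-4 m².
From L = μ₀μᵣN²A/ℓ, N = √(Lℓ / (μ₀μᵣA)).
N = √[(1.36)(0.926) / ((4π×10⁻⁷)(1090)×2.602×10^-4)] = √(3.534×10^6) ≈ 1879.9.

N ≈ 1880 turns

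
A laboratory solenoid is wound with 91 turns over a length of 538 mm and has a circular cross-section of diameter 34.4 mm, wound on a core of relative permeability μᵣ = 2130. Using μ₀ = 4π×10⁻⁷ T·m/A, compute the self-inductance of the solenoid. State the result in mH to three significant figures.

L ≈ 38.3 mH

A = π(d/2)² = π(1.720×10^-2 m)² = 9.294×10^-4 m².
For a long solenoid, L = μ₀μᵣN²A/ℓ.
L = (4π×10⁻⁷)(2130)(91)²(9.294×10^-4)/(0.538 m) = 3.829×10^-2 H.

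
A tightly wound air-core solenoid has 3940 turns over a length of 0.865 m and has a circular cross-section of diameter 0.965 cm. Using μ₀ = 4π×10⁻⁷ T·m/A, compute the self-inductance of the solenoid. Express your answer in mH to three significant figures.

A = π(d/2)² = π(4.825×10^-3 m)² = 7.314×10^-5 m².
For a long solenoid, L = μ₀N²A/ℓ.
L = (4π×10⁻⁷)(3940)²(7.314×10^-5)/(0.865 m) = 1.649×10^-3 H.

L ≈ 1.65 mH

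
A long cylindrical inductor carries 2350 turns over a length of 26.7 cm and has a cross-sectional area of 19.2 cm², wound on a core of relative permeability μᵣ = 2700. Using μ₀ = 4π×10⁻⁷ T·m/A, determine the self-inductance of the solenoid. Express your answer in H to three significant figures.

L ≈ 135 H

A = 19.2 cm² = 1.920×10^-3 m².
For a long solenoid, L = μ₀μᵣN²A/ℓ.
L = (4π×10⁻⁷)(2700)(2350)²(1.920×10^-3)/(0.267 m) = 134.7 H.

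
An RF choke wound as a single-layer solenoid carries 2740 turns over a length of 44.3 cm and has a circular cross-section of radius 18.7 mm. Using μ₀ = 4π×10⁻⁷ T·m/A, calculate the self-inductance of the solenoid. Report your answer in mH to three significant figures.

L ≈ 23.4 mH

A = πr² = π(1.870×10^-2 m)² = 1.099×10^-3 m².
For a long solenoid, L = μ₀N²A/ℓ.
L = (4π×10⁻⁷)(2740)²(1.099×10^-3)/(0.443 m) = 2.340×10^-2 H.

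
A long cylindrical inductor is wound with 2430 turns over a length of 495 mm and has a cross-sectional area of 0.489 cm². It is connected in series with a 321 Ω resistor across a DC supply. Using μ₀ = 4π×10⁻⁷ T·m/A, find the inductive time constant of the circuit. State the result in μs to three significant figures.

A = 0.489 cm² = 4.890×10^-5 m².
L = μ₀N²A/ℓ = (4π×10⁻⁷)(2430)²(4.890×10^-5)/(0.495) = 7.330×10^-4 H.
τ = L/R = (7.330×10^-4)/(321) = 2.284×10^-6 s.

τ ≈ 2.28 μs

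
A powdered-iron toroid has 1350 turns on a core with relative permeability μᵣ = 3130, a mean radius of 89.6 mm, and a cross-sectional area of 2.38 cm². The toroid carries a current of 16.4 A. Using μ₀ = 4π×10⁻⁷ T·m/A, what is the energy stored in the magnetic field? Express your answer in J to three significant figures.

L = μ₀μᵣN²A/(2πR) = (4π×10⁻⁷)(3130)(1350)²(2.380×10^-4)/(2π×8.960×10^-2) = 3.03 H.
U = ½LI² = ½(3.03)(16.4)² = 407.5 J.

U ≈ 408 J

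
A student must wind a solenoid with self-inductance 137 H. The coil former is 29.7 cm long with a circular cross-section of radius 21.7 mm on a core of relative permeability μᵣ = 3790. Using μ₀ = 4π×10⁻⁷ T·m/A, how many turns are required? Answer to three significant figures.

A = πr² = π(2.170×10^-2 m)² = 1.479×10^-3 m².
From L = μ₀μᵣN²A/ℓ, N = √(Lℓ / (μ₀μᵣA)).
N = √[(137)(0.297) / ((4π×10⁻⁷)(3790)×1.479×10^-3)] = √(5.775×10^6) ≈ 2403.1.

N ≈ 2400 turns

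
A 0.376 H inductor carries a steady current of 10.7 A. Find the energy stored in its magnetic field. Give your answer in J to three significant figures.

U ≈ 21.5 J

Stored magnetic energy: U = ½LI².
U = ½(0.376 H)(10.7 A)² = 21.52 J.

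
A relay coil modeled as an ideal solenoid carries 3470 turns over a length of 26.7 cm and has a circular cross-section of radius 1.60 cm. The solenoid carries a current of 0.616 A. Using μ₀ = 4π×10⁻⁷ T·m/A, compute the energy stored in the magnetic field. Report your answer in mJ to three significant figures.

U ≈ 8.65 mJ

A = πr² = π(1.600×10^-2 m)² = 8.042×10^-4 m².
L = μ₀N²A/ℓ = (4π×10⁻⁷)(3470)²(8.042×10^-4)/(0.267) = 4.558×10^-2 H.
U = ½LI² = ½(4.558×10^-2)(0.616)² = 8.647×10^-3 J.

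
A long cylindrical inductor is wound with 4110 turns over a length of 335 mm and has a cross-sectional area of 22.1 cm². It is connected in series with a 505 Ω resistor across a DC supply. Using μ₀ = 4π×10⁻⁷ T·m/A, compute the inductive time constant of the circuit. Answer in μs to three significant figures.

τ ≈ 277 μs

A = 22.1 cm² = 2.210×10^-3 m².
L = μ₀N²A/ℓ = (4π×10⁻⁷)(4110)²(2.210×10^-3)/(0.335) = 0.14 H.
τ = L/R = (0.14)/(505) = 2.773×10^-4 s.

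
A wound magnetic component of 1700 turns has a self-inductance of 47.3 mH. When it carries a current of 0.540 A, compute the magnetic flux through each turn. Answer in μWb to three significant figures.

Φ_B ≈ 15.0 μWb

From L = NΦ_B/I, the flux per turn is Φ_B = LI/N.
Φ_B = (4.730×10^-2 H)(0.540 A)/1700 = 1.502×10^-5 Wb.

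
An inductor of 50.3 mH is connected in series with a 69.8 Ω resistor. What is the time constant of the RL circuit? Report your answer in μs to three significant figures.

τ ≈ 721 μs

τ = L/R = (5.030×10^-2 H)/(69.8 Ω) = 7.206×10^-4 s.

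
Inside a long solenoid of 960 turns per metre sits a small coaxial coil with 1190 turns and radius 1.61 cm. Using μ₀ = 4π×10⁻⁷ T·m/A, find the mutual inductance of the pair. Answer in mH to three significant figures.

The outer solenoid produces a uniform field B₁ = μ₀n₁I₁ across the inner coil,
so the flux linkage is N₂Φ = N₂B₁A₂ = μ₀n₁N₂A₂·I₁, giving M = μ₀n₁N₂A₂.
A₂ = πr² = π(1.610×10^-2 m)² = 8.143×10^-4 m².
M = (4π×10⁻⁷)(960)(1190)(8.143×10^-4) = 1.169×10^-3 H.

M ≈ 1.17 mH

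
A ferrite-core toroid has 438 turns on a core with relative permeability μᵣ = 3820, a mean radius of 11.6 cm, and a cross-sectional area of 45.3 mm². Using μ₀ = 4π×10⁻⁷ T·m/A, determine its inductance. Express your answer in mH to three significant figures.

For a thin toroid, L = μ₀μᵣN²A/(2πR).
L = (4π×10⁻⁷)(3820)(438)²(4.530×10^-5) / (2π×0.116 m) = 5.724×10^-2 H.

L ≈ 57.2 mH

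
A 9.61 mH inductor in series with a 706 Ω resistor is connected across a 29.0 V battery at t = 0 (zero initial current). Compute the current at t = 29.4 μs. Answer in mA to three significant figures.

I ≈ 36.3 mA

τ = L/R = 9.610×10^-3/706 = 1.361×10^-5 s; final current I_∞ = ε/R = 29.0/706 = 4.108×10^-2 A.
I(t) = I_∞(1 − e^(−t/τ)) with t/τ = 2.160.
I = (4.108×10^-2)(1 − e^(−2.160)) = 3.634×10^-2 A.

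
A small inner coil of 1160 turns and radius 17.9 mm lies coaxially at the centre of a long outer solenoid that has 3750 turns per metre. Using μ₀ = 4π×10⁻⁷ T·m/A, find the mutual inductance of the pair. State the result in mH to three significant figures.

M ≈ 5.50 mH

The outer solenoid produces a uniform field B₁ = μ₀n₁I₁ across the inner coil,
so the flux linkage is N₂Φ = N₂B₁A₂ = μ₀n₁N₂A₂·I₁, giving M = μ₀n₁N₂A₂.
A₂ = πr² = π(1.790×10^-2 m)² = 1.007×10^-3 m².
M = (4π×10⁻⁷)(3750)(1160)(1.007×10^-3) = 5.502×10^-3 H.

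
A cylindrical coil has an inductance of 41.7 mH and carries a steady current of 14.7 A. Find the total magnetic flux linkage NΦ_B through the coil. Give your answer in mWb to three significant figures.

From L = NΦ_B/I, the flux linkage is NΦ_B = LI.
NΦ_B = (4.170×10^-2 H)(14.7 A) = 0.613 Wb.

NΦ_B ≈ 613 mWb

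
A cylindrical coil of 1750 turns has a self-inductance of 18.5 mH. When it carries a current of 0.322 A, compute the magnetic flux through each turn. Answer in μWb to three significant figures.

Φ_B ≈ 3.40 μWb

From L = NΦ_B/I, the flux per turn is Φ_B = LI/N.
Φ_B = (1.850×10^-2 H)(0.322 A)/1750 = 3.404×10^-6 Wb.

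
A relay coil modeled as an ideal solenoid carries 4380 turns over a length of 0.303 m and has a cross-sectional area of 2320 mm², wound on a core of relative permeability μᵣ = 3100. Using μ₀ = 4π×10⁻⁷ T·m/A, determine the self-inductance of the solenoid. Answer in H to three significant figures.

L ≈ 572 H

A = 2320 mm² = 2.320×10^-3 m².
For a long solenoid, L = μ₀μᵣN²A/ℓ.
L = (4π×10⁻⁷)(3100)(4380)²(2.320×10^-3)/(0.303 m) = 572.2 H.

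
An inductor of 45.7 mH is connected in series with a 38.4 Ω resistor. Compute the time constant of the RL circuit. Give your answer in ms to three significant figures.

τ = L/R = (4.570×10^-2 H)/(38.4 Ω) = 1.190×10^-3 s.

τ ≈ 1.19 ms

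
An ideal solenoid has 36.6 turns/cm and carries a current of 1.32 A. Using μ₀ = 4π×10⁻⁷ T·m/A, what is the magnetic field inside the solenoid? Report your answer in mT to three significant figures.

Inside a long solenoid, B = μ₀nI.
B = (4π×10⁻⁷)(3.660×10^3 m⁻¹)(1.32 A) = 6.071×10^-3 T.

B ≈ 6.07 mT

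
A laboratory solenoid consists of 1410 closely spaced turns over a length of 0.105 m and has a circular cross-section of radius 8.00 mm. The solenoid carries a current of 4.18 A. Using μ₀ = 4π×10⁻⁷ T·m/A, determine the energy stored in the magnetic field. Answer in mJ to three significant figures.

U ≈ 41.8 mJ

A = πr² = π(8.000×10^-3 m)² = 2.011×10^-4 m².
L = μ₀N²A/ℓ = (4π×10⁻⁷)(1410)²(2.011×10^-4)/(0.105) = 4.784×10^-3 H.
U = ½LI² = ½(4.784×10^-3)(4.18)² = 4.179×10^-2 J.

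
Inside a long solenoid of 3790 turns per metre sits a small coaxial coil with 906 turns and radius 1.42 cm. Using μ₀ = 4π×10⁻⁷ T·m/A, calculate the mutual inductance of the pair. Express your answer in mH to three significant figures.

M ≈ 2.73 mH

The outer solenoid produces a uniform field B₁ = μ₀n₁I₁ across the inner coil,
so the flux linkage is N₂Φ = N₂B₁A₂ = μ₀n₁N₂A₂·I₁, giving M = μ₀n₁N₂A₂.
A₂ = πr² = π(1.420×10^-2 m)² = 6.3347×10^-4 m².
M = (4π×10⁻⁷)(3790)(906)(6.3347×10^-4) = 2.733×10^-3 H.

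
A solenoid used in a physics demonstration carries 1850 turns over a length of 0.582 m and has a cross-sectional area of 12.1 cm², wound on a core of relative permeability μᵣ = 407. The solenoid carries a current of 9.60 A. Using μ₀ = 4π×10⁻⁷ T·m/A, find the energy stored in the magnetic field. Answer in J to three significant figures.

A = 12.1 cm² = 1.210×10^-3 m².
L = μ₀μᵣN²A/ℓ = (4π×10⁻⁷)(407)(1850)²(1.210×10^-3)/(0.582) = 3.639 H.
U = ½LI² = ½(3.639)(9.60)² = 167.7 J.

U ≈ 168 J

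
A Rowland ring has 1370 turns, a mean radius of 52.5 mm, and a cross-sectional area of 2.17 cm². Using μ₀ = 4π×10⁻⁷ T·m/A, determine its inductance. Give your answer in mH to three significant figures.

For a thin toroid, L = μ₀N²A/(2πR).
L = (4π×10⁻⁷)(1370)²(2.170×10^-4) / (2π×5.250×10^-2 m) = 1.552×10^-3 H.

L ≈ 1.55 mH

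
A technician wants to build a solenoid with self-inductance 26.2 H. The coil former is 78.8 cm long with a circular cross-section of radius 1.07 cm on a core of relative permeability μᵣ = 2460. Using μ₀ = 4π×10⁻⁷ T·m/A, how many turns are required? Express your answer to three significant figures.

N ≈ 4310 turns

A = πr² = π(1.070×10^-2 m)² = 3.597×10^-4 m².
From L = μ₀μᵣN²A/ℓ, N = √(Lℓ / (μ₀μᵣA)).
N = √[(26.2)(0.788) / ((4π×10⁻⁷)(2460)×3.597×10^-4)] = √(1.857×10^7) ≈ 4309.1.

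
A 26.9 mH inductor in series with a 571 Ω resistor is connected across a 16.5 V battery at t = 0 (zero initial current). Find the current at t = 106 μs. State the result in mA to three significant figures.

τ = L/R = 2.690×10^-2/571 = 4.711×10^-5 s; final current I_∞ = ε/R = 16.5/571 = 2.890×10^-2 A.
I(t) = I_∞(1 − e^(−t/τ)) with t/τ = 2.250.
I = (2.890×10^-2)(1 − e^(−2.250)) = 2.585×10^-2 A.

I ≈ 25.9 mA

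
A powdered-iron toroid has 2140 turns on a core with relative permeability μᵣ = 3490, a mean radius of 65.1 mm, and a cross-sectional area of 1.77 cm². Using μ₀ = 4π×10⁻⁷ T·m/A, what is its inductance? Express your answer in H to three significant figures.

L ≈ 8.69 H

For a thin toroid, L = μ₀μᵣN²A/(2πR).
L = (4π×10⁻⁷)(3490)(2140)²(1.770×10^-4) / (2π×6.510×10^-2 m) = 8.691 H.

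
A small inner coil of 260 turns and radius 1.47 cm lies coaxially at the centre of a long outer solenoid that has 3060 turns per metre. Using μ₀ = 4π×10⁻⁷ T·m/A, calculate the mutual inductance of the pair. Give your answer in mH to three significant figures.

M ≈ 0.679 mH

The outer solenoid produces a uniform field B₁ = μ₀n₁I₁ across the inner coil,
so the flux linkage is N₂Φ = N₂B₁A₂ = μ₀n₁N₂A₂·I₁, giving M = μ₀n₁N₂A₂.
A₂ = πr² = π(1.470×10^-2 m)² = 6.789×10^-4 m².
M = (4π×10⁻⁷)(3060)(260)(6.789×10^-4) = 6.787×10^-4 H.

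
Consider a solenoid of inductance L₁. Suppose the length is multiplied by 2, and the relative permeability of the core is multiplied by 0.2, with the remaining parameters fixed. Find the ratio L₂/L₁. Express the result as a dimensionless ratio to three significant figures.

For a solenoid, L ∝ μᵣN²A/ℓ.
L₂/L₁ = (2)^-1 × (0.2) = 0.100.

L₂/L₁ = 0.100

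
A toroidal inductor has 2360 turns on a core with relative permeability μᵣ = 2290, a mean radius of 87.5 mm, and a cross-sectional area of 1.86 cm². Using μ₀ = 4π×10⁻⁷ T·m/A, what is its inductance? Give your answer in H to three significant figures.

L ≈ 5.42 H

For a thin toroid, L = μ₀μᵣN²A/(2πR).
L = (4π×10⁻⁷)(2290)(2360)²(1.860×10^-4) / (2π×8.750×10^-2 m) = 5.422 H.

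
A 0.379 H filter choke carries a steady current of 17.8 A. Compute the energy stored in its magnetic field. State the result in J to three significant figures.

U ≈ 60.0 J

Stored magnetic energy: U = ½LI².
U = ½(0.379 H)(17.8 A)² = 60.04 J.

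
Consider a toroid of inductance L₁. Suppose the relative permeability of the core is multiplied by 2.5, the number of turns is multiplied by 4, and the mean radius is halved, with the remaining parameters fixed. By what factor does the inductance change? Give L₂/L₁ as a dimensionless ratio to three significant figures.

L₂/L₁ = 80.0

For a toroid, L ∝ μᵣN²A/R.
L₂/L₁ = (2.5) × (4)^2 × (0.5)^-1 = 80.0.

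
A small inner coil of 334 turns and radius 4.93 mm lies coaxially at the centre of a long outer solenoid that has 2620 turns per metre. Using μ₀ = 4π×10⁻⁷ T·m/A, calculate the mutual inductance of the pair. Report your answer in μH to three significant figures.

The outer solenoid produces a uniform field B₁ = μ₀n₁I₁ across the inner coil,
so the flux linkage is N₂Φ = N₂B₁A₂ = μ₀n₁N₂A₂·I₁, giving M = μ₀n₁N₂A₂.
A₂ = πr² = π(4.930×10^-3 m)² = 7.636×10^-5 m².
M = (4π×10⁻⁷)(2620)(334)(7.636×10^-5) = 8.397×10^-5 H.

M ≈ 84.0 μH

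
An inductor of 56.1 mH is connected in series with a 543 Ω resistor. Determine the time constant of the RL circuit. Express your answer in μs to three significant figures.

τ ≈ 103 μs

τ = L/R = (5.610×10^-2 H)/(543 Ω) = 1.033×10^-4 s.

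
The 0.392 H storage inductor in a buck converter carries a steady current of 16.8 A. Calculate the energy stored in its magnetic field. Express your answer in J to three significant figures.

U ≈ 55.3 J

Stored magnetic energy: U = ½LI².
U = ½(0.392 H)(16.8 A)² = 55.32 J.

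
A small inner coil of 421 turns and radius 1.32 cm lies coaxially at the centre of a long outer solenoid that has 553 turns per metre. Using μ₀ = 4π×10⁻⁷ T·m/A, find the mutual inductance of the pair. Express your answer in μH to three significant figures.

The outer solenoid produces a uniform field B₁ = μ₀n₁I₁ across the inner coil,
so the flux linkage is N₂Φ = N₂B₁A₂ = μ₀n₁N₂A₂·I₁, giving M = μ₀n₁N₂A₂.
A₂ = πr² = π(1.320×10^-2 m)² = 5.474×10^-4 m².
M = (4π×10⁻⁷)(553)(421)(5.474×10^-4) = 1.601×10^-4 H.

M ≈ 160 μH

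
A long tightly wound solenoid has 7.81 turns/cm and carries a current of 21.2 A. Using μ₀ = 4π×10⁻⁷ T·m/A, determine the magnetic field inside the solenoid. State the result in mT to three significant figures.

B ≈ 20.8 mT

Inside a long solenoid, B = μ₀nI.
B = (4π×10⁻⁷)(781 m⁻¹)(21.2 A) = 2.081×10^-2 T.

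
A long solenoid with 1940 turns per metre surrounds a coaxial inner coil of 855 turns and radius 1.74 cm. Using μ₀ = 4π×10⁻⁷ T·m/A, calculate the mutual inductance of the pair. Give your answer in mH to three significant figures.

M ≈ 1.98 mH

The outer solenoid produces a uniform field B₁ = μ₀n₁I₁ across the inner coil,
so the flux linkage is N₂Φ = N₂B₁A₂ = μ₀n₁N₂A₂·I₁, giving M = μ₀n₁N₂A₂.
A₂ = πr² = π(1.740×10^-2 m)² = 9.511×10^-4 m².
M = (4π×10⁻⁷)(1940)(855)(9.511×10^-4) = 1.983×10^-3 H.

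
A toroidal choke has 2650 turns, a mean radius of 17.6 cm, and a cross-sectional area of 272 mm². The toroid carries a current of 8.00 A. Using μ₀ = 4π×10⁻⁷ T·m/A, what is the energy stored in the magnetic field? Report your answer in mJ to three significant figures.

U ≈ 69.5 mJ

L = μ₀N²A/(2πR) = (4π×10⁻⁷)(2650)²(2.720×10^-4)/(2π×0.176) = 2.171×10^-3 H.
U = ½LI² = ½(2.171×10^-3)(8.00)² = 6.946×10^-2 J.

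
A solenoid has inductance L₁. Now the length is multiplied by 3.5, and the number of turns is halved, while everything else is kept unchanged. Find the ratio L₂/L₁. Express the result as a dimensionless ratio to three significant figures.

For a solenoid, L ∝ μᵣN²A/ℓ.
L₂/L₁ = (3.5)^-1 × (0.5)^2 = 0.0714.

L₂/L₁ = 0.0714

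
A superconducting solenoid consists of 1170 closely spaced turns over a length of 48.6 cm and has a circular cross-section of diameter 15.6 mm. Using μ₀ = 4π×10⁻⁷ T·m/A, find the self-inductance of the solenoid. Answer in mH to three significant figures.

A = π(d/2)² = π(7.800×10^-3 m)² = 1.911×10^-4 m².
For a long solenoid, L = μ₀N²A/ℓ.
L = (4π×10⁻⁷)(1170)²(1.911×10^-4)/(0.486 m) = 6.765×10^-4 H.

L ≈ 0.677 mH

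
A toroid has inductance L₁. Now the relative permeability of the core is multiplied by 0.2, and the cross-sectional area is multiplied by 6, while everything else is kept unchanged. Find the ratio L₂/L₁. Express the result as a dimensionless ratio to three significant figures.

For a toroid, L ∝ μᵣN²A/R.
L₂/L₁ = (0.2) × (6) = 1.20.

L₂/L₁ = 1.20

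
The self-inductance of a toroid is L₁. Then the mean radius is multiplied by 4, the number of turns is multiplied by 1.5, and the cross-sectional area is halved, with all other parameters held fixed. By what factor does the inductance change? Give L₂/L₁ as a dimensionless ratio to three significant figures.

For a toroid, L ∝ μᵣN²A/R.
L₂/L₁ = (4)^-1 × (1.5)^2 × (0.5) = 0.281.

L₂/L₁ = 0.281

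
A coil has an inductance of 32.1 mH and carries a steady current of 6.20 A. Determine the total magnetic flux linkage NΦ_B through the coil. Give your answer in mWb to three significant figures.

From L = NΦ_B/I, the flux linkage is NΦ_B = LI.
NΦ_B = (3.210×10^-2 H)(6.20 A) = 0.199 Wb.

NΦ_B ≈ 199 mWb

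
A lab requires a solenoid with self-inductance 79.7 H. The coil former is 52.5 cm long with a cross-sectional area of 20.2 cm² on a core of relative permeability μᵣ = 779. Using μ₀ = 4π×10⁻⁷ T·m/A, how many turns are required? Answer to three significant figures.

A = 20.2 cm² = 2.020×10^-3 m².
From L = μ₀μᵣN²A/ℓ, N = √(Lℓ / (μ₀μᵣA)).
N = √[(79.7)(0.525) / ((4π×10⁻⁷)(779)×2.020×10^-3)] = √(2.116×10^7) ≈ 4600.0.

N ≈ 4600 turns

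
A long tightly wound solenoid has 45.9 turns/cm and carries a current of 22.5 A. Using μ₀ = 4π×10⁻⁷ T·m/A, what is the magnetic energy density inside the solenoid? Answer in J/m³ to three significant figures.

u ≈ 6700 J/m³

B = μ₀nI = (4π×10⁻⁷)(4.590×10^3)(22.5) = 0.1298 T.
u = B²/(2μ₀) = (0.1298)²/(2×4π×10⁻⁷) = 6.701×10^3 J/m³.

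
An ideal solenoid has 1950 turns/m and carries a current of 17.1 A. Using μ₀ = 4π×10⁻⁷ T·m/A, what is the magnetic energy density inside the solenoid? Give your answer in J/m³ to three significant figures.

B = μ₀nI = (4π×10⁻⁷)(1.950×10^3)(17.1) = 4.190×10^-2 T.
u = B²/(2μ₀) = (4.190×10^-2)²/(2×4π×10⁻⁷) = 698.6 J/m³.

u ≈ 699 J/m³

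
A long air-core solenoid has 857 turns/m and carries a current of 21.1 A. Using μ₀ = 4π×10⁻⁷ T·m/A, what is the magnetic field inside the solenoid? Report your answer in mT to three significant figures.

Inside a long solenoid, B = μ₀nI.
B = (4π×10⁻⁷)(857 m⁻¹)(21.1 A) = 2.272×10^-2 T.

B ≈ 22.7 mT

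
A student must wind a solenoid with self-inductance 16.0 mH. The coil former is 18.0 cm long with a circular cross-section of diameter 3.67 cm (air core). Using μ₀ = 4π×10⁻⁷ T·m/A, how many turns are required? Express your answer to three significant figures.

A = π(d/2)² = π(1.835×10^-2 m)² = 1.058×10^-3 m².
From L = μ₀N²A/ℓ, N = √(Lℓ / (μ₀A)).
N = √[(1.600×10^-2)(0.18) / ((4π×10⁻⁷)×1.058×10^-3)] = √(2.167×10^6) ≈ 1471.9.

N ≈ 1470 turns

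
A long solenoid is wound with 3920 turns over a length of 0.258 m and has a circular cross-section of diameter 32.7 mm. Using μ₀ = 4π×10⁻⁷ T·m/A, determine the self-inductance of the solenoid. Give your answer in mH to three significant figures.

L ≈ 62.9 mH

A = π(d/2)² = π(1.635×10^-2 m)² = 8.398×10^-4 m².
For a long solenoid, L = μ₀N²A/ℓ.
L = (4π×10⁻⁷)(3920)²(8.398×10^-4)/(0.258 m) = 6.286×10^-2 H.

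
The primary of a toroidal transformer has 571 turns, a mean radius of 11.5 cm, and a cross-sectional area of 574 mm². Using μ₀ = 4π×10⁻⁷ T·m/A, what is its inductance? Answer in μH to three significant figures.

For a thin toroid, L = μ₀N²A/(2πR).
L = (4π×10⁻⁷)(571)²(5.740×10^-4) / (2π×0.115 m) = 3.2547×10^-4 H.

L ≈ 325 μH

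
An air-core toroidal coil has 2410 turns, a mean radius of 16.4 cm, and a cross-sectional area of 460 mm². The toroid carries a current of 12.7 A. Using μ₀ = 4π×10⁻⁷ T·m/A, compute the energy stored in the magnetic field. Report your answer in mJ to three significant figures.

U ≈ 263 mJ

L = μ₀N²A/(2πR) = (4π×10⁻⁷)(2410)²(4.600×10^-4)/(2π×0.164) = 3.258×10^-3 H.
U = ½LI² = ½(3.258×10^-3)(12.7)² = 0.2628 J.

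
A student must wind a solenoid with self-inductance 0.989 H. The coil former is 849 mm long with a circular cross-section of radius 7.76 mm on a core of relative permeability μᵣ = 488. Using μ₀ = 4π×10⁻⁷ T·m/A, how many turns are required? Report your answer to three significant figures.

N ≈ 2690 turns

A = πr² = π(7.760×10^-3 m)² = 1.892×10^-4 m².
From L = μ₀μᵣN²A/ℓ, N = √(Lℓ / (μ₀μᵣA)).
N = √[(0.989)(0.849) / ((4π×10⁻⁷)(488)×1.892×10^-4)] = √(7.238×10^6) ≈ 2690.3.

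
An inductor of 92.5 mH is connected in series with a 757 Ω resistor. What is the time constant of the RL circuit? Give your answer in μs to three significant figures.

τ = L/R = (9.250×10^-2 H)/(757 Ω) = 1.222×10^-4 s.

τ ≈ 122 μs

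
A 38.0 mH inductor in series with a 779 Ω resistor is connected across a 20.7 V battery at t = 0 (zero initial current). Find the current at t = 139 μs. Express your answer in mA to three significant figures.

τ = L/R = 3.800×10^-2/779 = 4.878×10^-5 s; final current I_∞ = ε/R = 20.7/779 = 2.657×10^-2 A.
I(t) = I_∞(1 − e^(−t/τ)) with t/τ = 2.849.
I = (2.657×10^-2)(1 − e^(−2.849)) = 2.503×10^-2 A.

I ≈ 25.0 mA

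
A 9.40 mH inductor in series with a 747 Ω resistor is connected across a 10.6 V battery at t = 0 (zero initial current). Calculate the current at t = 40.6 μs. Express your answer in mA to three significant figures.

I ≈ 13.6 mA

τ = L/R = 9.400×10^-3/747 = 1.258×10^-5 s; final current I_∞ = ε/R = 10.6/747 = 1.419×10^-2 A.
I(t) = I_∞(1 − e^(−t/τ)) with t/τ = 3.226.
I = (1.419×10^-2)(1 − e^(−3.226)) = 1.363×10^-2 A.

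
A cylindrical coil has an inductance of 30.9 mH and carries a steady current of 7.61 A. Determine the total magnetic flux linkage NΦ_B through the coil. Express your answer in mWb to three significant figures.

NΦ_B ≈ 235 mWb

From L = NΦ_B/I, the flux linkage is NΦ_B = LI.
NΦ_B = (3.090×10^-2 H)(7.61 A) = 0.2351 Wb.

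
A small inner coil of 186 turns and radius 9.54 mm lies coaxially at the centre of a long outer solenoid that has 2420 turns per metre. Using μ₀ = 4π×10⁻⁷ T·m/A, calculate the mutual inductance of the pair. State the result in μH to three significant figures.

M ≈ 162 μH

The outer solenoid produces a uniform field B₁ = μ₀n₁I₁ across the inner coil,
so the flux linkage is N₂Φ = N₂B₁A₂ = μ₀n₁N₂A₂·I₁, giving M = μ₀n₁N₂A₂.
A₂ = πr² = π(9.540×10^-3 m)² = 2.859×10^-4 m².
M = (4π×10⁻⁷)(2420)(186)(2.859×10^-4) = 1.617×10^-4 H.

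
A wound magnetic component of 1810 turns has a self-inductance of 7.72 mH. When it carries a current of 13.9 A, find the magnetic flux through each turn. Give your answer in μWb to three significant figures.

Φ_B ≈ 59.3 μWb

From L = NΦ_B/I, the flux per turn is Φ_B = LI/N.
Φ_B = (7.720×10^-3 H)(13.9 A)/1810 = 5.929×10^-5 Wb.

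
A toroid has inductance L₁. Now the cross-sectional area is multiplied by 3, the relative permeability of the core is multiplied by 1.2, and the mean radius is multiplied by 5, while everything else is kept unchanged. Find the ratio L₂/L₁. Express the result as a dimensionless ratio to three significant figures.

L₂/L₁ = 0.720

For a toroid, L ∝ μᵣN²A/R.
L₂/L₁ = (3) × (1.2) × (5)^-1 = 0.720.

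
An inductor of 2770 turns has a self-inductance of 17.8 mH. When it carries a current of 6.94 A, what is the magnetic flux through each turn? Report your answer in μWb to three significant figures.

From L = NΦ_B/I, the flux per turn is Φ_B = LI/N.
Φ_B = (1.780×10^-2 H)(6.94 A)/2770 = 4.460×10^-5 Wb.

Φ_B ≈ 44.6 μWb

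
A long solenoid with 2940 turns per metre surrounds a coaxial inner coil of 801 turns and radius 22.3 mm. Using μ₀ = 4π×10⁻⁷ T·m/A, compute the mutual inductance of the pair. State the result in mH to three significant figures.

The outer solenoid produces a uniform field B₁ = μ₀n₁I₁ across the inner coil,
so the flux linkage is N₂Φ = N₂B₁A₂ = μ₀n₁N₂A₂·I₁, giving M = μ₀n₁N₂A₂.
A₂ = πr² = π(2.230×10^-2 m)² = 1.562×10^-3 m².
M = (4π×10⁻⁷)(2940)(801)(1.562×10^-3) = 4.623×10^-3 H.

M ≈ 4.62 mH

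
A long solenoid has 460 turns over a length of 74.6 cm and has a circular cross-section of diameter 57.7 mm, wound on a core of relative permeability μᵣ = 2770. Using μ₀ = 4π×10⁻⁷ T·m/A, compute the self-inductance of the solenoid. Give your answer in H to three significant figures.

A = π(d/2)² = π(2.885×10^-2 m)² = 2.6148×10^-3 m².
For a long solenoid, L = μ₀μᵣN²A/ℓ.
L = (4π×10⁻⁷)(2770)(460)²(2.6148×10^-3)/(0.746 m) = 2.582 H.

L ≈ 2.58 H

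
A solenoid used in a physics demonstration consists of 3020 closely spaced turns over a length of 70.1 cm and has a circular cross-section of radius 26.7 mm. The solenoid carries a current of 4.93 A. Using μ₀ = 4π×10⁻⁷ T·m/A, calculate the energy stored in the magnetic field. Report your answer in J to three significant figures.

A = πr² = π(2.670×10^-2 m)² = 2.240×10^-3 m².
L = μ₀N²A/ℓ = (4π×10⁻⁷)(3020)²(2.240×10^-3)/(0.701) = 3.662×10^-2 H.
U = ½LI² = ½(3.662×10^-2)(4.93)² = 0.445 J.

U ≈ 0.445 J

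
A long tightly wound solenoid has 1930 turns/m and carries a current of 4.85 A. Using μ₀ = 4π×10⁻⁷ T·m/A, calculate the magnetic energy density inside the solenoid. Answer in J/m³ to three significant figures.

u ≈ 55.1 J/m³

B = μ₀nI = (4π×10⁻⁷)(1.930×10^3)(4.85) = 1.176×10^-2 T.
u = B²/(2μ₀) = (1.176×10^-2)²/(2×4π×10⁻⁷) = 55.05 J/m³.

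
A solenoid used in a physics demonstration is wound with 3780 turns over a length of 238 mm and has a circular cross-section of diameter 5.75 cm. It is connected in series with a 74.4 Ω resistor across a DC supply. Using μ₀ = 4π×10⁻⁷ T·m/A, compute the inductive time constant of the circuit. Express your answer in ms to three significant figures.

A = π(d/2)² = π(2.875×10^-2 m)² = 2.597×10^-3 m².
L = μ₀N²A/ℓ = (4π×10⁻⁷)(3780)²(2.597×10^-3)/(0.238) = 0.1959 H.
τ = L/R = (0.1959)/(74.4) = 2.633×10^-3 s.

τ ≈ 2.63 ms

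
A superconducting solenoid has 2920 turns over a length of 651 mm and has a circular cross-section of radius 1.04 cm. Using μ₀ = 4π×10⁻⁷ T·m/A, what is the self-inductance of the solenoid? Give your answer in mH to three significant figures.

A = πr² = π(1.040×10^-2 m)² = 3.398×10^-4 m².
For a long solenoid, L = μ₀N²A/ℓ.
L = (4π×10⁻⁷)(2920)²(3.398×10^-4)/(0.651 m) = 5.593×10^-3 H.

L ≈ 5.59 mH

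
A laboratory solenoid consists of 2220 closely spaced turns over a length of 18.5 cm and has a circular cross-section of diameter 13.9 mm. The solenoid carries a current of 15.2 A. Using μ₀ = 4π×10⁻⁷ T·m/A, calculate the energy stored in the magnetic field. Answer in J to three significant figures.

U ≈ 0.587 J

A = π(d/2)² = π(6.950×10^-3 m)² = 1.517×10^-4 m².
L = μ₀N²A/ℓ = (4π×10⁻⁷)(2220)²(1.517×10^-4)/(0.185) = 5.080×10^-3 H.
U = ½LI² = ½(5.080×10^-3)(15.2)² = 0.5868 J.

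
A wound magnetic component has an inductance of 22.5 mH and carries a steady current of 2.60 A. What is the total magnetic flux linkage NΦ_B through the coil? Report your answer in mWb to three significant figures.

From L = NΦ_B/I, the flux linkage is NΦ_B = LI.
NΦ_B = (2.250×10^-2 H)(2.60 A) = 5.850×10^-2 Wb.

NΦ_B ≈ 58.5 mWb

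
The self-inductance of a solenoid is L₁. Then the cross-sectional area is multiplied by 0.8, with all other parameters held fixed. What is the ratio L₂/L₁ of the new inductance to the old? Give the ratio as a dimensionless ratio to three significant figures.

L₂/L₁ = 0.800

For a solenoid, L ∝ μᵣN²A/ℓ.
L₂/L₁ = (0.8) = 0.800.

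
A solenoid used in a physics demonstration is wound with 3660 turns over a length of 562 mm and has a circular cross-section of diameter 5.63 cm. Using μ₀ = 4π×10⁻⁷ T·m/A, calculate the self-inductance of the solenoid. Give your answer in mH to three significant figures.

A = π(d/2)² = π(2.815×10^-2 m)² = 2.489×10^-3 m².
For a long solenoid, L = μ₀N²A/ℓ.
L = (4π×10⁻⁷)(3660)²(2.489×10^-3)/(0.562 m) = 7.457×10^-2 H.

L ≈ 74.6 mH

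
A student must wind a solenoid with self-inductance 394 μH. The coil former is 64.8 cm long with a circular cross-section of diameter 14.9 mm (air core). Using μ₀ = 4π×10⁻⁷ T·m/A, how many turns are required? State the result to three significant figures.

N ≈ 1080 turns

A = π(d/2)² = π(7.450×10^-3 m)² = 1.744×10^-4 m².
From L = μ₀N²A/ℓ, N = √(Lℓ / (μ₀A)).
N = √[(3.940×10^-4)(0.648) / ((4π×10⁻⁷)×1.744×10^-4)] = √(1.165×10^6) ≈ 1079.4.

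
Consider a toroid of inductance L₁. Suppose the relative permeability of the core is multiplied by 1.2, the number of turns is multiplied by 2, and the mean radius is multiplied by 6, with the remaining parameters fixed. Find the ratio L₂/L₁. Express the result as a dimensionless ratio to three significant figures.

For a toroid, L ∝ μᵣN²A/R.
L₂/L₁ = (1.2) × (2)^2 × (6)^-1 = 0.800.

L₂/L₁ = 0.800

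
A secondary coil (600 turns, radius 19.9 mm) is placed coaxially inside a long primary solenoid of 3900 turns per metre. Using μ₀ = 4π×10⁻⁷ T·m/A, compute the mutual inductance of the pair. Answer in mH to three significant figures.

The outer solenoid produces a uniform field B₁ = μ₀n₁I₁ across the inner coil,
so the flux linkage is N₂Φ = N₂B₁A₂ = μ₀n₁N₂A₂·I₁, giving M = μ₀n₁N₂A₂.
A₂ = πr² = π(1.990×10^-2 m)² = 1.244×10^-3 m².
M = (4π×10⁻⁷)(3900)(600)(1.244×10^-3) = 3.658×10^-3 H.

M ≈ 3.66 mH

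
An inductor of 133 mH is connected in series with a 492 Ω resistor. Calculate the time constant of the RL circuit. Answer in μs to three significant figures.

τ ≈ 270 μs

τ = L/R = (0.133 H)/(492 Ω) = 2.703×10^-4 s.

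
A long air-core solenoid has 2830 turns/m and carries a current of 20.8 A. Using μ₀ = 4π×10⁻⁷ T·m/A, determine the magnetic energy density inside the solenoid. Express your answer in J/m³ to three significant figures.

B = μ₀nI = (4π×10⁻⁷)(2.830×10^3)(20.8) = 7.397×10^-2 T.
u = B²/(2μ₀) = (7.397×10^-2)²/(2×4π×10⁻⁷) = 2.177×10^3 J/m³.

u ≈ 2180 J/m³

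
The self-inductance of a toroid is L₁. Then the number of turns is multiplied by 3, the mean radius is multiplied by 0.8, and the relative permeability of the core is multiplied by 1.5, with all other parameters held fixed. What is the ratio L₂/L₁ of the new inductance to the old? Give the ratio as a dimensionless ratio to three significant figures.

For a toroid, L ∝ μᵣN²A/R.
L₂/L₁ = (3)^2 × (0.8)^-1 × (1.5) = 16.9.

L₂/L₁ = 16.9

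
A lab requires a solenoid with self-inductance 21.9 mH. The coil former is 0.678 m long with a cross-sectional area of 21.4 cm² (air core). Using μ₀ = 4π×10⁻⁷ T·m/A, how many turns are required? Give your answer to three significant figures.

A = 21.4 cm² = 2.140×10^-3 m².
From L = μ₀N²A/ℓ, N = √(Lℓ / (μ₀A)).
N = √[(2.190×10^-2)(0.678) / ((4π×10⁻⁷)×2.140×10^-3)] = √(5.521×10^6) ≈ 2349.8.

N ≈ 2350 turns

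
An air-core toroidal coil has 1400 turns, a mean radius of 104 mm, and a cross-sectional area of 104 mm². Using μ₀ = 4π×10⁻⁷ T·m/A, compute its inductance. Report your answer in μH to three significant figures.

For a thin toroid, L = μ₀N²A/(2πR).
L = (4π×10⁻⁷)(1400)²(1.040×10^-4) / (2π×0.104 m) = 3.920×10^-4 H.

L ≈ 392 μH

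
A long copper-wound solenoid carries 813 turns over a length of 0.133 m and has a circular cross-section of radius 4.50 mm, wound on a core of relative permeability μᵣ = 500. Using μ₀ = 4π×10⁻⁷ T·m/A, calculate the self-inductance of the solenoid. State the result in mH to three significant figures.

L ≈ 199 mH

A = πr² = π(4.500×10^-3 m)² = 6.362×10^-5 m².
For a long solenoid, L = μ₀μᵣN²A/ℓ.
L = (4π×10⁻⁷)(500)(813)²(6.362×10^-5)/(0.133 m) = 0.1986 H.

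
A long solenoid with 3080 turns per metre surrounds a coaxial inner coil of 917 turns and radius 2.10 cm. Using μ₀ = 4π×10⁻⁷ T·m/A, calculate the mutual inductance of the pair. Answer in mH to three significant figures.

M ≈ 4.92 mH

The outer solenoid produces a uniform field B₁ = μ₀n₁I₁ across the inner coil,
so the flux linkage is N₂Φ = N₂B₁A₂ = μ₀n₁N₂A₂·I₁, giving M = μ₀n₁N₂A₂.
A₂ = πr² = π(2.100×10^-2 m)² = 1.385×10^-3 m².
M = (4π×10⁻⁷)(3080)(917)(1.385×10^-3) = 4.917×10^-3 H.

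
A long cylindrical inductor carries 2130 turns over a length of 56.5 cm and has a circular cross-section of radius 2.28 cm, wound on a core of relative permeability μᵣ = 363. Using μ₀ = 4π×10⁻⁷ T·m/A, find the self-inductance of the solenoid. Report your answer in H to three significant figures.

A = πr² = π(2.280×10^-2 m)² = 1.633×10^-3 m².
For a long solenoid, L = μ₀μᵣN²A/ℓ.
L = (4π×10⁻⁷)(363)(2130)²(1.633×10^-3)/(0.565 m) = 5.982 H.

L ≈ 5.98 H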